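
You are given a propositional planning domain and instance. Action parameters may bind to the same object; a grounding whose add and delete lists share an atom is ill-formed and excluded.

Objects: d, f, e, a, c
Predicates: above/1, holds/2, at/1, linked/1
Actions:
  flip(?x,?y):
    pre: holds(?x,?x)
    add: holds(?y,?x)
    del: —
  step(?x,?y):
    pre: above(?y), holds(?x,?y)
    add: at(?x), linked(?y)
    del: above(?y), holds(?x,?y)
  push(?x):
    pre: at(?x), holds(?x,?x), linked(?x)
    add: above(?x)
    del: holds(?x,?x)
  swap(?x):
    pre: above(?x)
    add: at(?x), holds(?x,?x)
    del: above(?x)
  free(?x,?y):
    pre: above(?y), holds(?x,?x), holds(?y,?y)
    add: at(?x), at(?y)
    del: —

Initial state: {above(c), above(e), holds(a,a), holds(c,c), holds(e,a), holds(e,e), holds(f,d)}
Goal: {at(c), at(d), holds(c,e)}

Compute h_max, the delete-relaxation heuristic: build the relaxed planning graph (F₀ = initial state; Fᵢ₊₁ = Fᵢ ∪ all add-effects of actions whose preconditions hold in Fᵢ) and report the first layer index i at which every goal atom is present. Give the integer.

F0 = init (7 atoms)
F1 = F0 ∪ {at(a), at(c), at(e), holds(a,c), holds(a,e), holds(c,a), holds(c,e), holds(d,a), holds(d,c), holds(d,e), holds(e,c), holds(f,a), holds(f,c), holds(f,e), linked(c), linked(e)}  (23 atoms)
F2 = F1 ∪ {at(d), at(f)}  (25 atoms)
goal ⊆ F2  ⇒  h_max = 2

2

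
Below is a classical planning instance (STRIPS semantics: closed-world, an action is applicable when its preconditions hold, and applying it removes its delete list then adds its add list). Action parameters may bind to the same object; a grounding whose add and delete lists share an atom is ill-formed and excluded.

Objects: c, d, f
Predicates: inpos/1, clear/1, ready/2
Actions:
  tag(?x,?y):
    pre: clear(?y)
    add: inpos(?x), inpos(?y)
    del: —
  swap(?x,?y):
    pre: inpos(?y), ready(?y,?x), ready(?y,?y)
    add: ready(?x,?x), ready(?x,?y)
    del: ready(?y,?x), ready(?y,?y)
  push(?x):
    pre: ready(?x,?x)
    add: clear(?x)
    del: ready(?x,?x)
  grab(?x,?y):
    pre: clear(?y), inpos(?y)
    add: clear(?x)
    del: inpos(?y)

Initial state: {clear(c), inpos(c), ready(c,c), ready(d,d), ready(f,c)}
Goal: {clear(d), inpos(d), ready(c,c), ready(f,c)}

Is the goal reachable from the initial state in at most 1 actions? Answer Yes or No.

No

1. tag(d,c)  →  {clear(c), inpos(c), inpos(d), ready(c,c), ready(d,d), ready(f,c)}
2. push(d)  →  {clear(c), clear(d), inpos(c), inpos(d), ready(c,c), ready(f,c)}
optimal plan length = 2; 2 > 1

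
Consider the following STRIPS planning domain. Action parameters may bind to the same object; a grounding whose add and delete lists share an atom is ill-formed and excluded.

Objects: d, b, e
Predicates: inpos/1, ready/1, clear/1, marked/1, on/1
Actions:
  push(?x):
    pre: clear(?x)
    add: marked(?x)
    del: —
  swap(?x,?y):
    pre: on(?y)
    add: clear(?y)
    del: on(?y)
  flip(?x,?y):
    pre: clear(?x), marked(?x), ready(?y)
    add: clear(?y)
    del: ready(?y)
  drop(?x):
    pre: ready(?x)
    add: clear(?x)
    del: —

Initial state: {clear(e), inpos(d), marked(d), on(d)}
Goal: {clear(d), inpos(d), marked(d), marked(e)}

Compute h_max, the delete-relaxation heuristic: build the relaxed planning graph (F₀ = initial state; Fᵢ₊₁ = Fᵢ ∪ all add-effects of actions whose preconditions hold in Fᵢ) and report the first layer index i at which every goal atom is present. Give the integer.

F0 = init (4 atoms)
F1 = F0 ∪ {clear(d), marked(e)}  (6 atoms)
goal ⊆ F1  ⇒  h_max = 1

1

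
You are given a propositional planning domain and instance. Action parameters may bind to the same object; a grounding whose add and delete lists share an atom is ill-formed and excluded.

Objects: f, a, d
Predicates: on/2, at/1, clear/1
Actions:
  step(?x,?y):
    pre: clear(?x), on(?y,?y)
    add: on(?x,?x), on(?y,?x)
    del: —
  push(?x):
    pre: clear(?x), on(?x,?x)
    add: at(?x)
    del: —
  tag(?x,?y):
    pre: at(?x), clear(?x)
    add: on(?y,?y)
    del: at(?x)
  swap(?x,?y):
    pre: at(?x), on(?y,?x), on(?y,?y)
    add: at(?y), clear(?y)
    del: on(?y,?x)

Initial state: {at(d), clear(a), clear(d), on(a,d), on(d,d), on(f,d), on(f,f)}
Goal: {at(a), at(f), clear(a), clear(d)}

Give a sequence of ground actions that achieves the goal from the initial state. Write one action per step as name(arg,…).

step(a,f); push(a); swap(a,f)

1. step(a,f)  →  {at(d), clear(a), clear(d), on(a,a), on(a,d), on(d,d), on(f,a), on(f,d), on(f,f)}
2. push(a)  →  {at(a), at(d), clear(a), clear(d), on(a,a), on(a,d), on(d,d), on(f,a), on(f,d), on(f,f)}
3. swap(a,f)  →  {at(a), at(d), at(f), clear(a), clear(d), clear(f), on(a,a), on(a,d), on(d,d), on(f,d), on(f,f)}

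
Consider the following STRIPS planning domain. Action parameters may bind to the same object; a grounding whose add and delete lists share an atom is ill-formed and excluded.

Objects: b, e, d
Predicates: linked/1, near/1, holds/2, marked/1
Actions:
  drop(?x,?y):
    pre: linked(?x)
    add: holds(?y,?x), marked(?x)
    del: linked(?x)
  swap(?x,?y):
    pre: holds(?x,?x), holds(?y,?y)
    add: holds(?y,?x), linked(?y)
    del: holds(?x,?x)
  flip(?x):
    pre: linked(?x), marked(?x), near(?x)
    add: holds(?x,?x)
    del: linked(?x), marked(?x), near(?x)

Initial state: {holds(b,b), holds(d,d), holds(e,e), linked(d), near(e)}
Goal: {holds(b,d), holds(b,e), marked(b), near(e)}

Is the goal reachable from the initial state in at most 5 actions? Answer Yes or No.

1. drop(d,b)  →  {holds(b,b), holds(b,d), holds(d,d), holds(e,e), marked(d), near(e)}
2. swap(e,b)  →  {holds(b,b), holds(b,d), holds(b,e), holds(d,d), linked(b), marked(d), near(e)}
3. drop(b,b)  →  {holds(b,b), holds(b,d), holds(b,e), holds(d,d), marked(b), marked(d), near(e)}
optimal plan length = 3; 3 ≤ 5

Yes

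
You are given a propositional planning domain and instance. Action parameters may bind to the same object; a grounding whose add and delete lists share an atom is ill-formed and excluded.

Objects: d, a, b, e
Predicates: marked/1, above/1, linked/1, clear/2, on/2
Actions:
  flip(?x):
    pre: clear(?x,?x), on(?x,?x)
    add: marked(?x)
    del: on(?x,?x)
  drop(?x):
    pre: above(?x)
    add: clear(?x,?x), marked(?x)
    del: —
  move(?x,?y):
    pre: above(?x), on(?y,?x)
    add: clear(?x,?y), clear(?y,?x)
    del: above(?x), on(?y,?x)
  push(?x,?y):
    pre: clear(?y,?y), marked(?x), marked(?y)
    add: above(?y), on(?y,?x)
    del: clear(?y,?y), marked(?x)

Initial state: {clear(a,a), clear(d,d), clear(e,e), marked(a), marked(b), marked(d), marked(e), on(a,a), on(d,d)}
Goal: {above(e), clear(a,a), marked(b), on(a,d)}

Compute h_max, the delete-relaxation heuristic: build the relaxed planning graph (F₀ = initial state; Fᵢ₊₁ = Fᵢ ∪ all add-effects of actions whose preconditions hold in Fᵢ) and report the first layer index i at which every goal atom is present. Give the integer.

1

F0 = init (9 atoms)
F1 = F0 ∪ {above(a), above(d), above(e), on(a,b), on(a,d), on(a,e), on(d,a), on(d,b), on(d,e), on(e,a), on(e,b), on(e,d), on(e,e)}  (22 atoms)
goal ⊆ F1  ⇒  h_max = 1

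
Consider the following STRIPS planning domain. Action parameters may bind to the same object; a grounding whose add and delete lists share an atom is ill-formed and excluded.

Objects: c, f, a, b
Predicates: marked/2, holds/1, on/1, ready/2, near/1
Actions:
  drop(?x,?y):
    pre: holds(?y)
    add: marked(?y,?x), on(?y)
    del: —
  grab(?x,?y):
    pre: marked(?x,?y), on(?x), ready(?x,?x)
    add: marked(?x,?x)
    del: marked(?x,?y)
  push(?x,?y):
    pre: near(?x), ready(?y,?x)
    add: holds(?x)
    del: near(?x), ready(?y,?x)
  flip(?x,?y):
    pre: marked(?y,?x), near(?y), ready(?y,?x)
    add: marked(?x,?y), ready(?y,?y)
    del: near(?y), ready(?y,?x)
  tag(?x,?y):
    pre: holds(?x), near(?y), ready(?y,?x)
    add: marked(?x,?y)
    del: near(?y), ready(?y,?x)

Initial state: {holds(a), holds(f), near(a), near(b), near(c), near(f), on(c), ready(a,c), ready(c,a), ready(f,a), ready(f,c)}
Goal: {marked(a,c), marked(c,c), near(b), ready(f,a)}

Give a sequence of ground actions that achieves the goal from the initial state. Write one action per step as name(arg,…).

drop(c,a); push(c,f); drop(c,c)

1. drop(c,a)  →  {holds(a), holds(f), marked(a,c), near(a), near(b), near(c), near(f), on(a), on(c), ready(a,c), ready(c,a), ready(f,a), ready(f,c)}
2. push(c,f)  →  {holds(a), holds(c), holds(f), marked(a,c), near(a), near(b), near(f), on(a), on(c), ready(a,c), ready(c,a), ready(f,a)}
3. drop(c,c)  →  {holds(a), holds(c), holds(f), marked(a,c), marked(c,c), near(a), near(b), near(f), on(a), on(c), ready(a,c), ready(c,a), ready(f,a)}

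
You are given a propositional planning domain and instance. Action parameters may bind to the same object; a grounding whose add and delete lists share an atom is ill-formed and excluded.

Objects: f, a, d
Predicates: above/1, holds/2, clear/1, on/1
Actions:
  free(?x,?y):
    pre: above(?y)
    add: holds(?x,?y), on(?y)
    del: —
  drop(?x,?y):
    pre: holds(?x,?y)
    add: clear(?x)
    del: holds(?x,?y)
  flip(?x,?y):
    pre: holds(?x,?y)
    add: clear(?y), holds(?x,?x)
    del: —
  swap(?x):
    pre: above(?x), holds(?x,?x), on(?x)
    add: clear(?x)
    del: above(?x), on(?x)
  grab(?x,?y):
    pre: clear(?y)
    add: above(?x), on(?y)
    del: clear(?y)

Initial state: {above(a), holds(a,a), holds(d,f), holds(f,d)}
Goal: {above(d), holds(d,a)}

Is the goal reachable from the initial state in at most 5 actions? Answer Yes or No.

1. free(d,a)  →  {above(a), holds(a,a), holds(d,a), holds(d,f), holds(f,d), on(a)}
2. drop(f,d)  →  {above(a), clear(f), holds(a,a), holds(d,a), holds(d,f), on(a)}
3. grab(d,f)  →  {above(a), above(d), holds(a,a), holds(d,a), holds(d,f), on(a), on(f)}
optimal plan length = 3; 3 ≤ 5

Yes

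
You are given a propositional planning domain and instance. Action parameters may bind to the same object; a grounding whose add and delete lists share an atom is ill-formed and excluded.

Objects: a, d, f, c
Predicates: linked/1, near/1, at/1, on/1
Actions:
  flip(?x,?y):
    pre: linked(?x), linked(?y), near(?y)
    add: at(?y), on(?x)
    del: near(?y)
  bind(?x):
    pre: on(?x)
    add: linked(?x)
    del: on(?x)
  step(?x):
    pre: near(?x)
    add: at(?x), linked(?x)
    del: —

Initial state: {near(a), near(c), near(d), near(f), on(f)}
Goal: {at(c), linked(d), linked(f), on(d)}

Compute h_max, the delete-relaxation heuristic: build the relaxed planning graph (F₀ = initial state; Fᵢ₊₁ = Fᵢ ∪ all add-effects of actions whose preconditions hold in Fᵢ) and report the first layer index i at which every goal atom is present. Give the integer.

F0 = init (5 atoms)
F1 = F0 ∪ {at(a), at(c), at(d), at(f), linked(a), linked(c), linked(d), linked(f)}  (13 atoms)
F2 = F1 ∪ {on(a), on(c), on(d)}  (16 atoms)
goal ⊆ F2  ⇒  h_max = 2

2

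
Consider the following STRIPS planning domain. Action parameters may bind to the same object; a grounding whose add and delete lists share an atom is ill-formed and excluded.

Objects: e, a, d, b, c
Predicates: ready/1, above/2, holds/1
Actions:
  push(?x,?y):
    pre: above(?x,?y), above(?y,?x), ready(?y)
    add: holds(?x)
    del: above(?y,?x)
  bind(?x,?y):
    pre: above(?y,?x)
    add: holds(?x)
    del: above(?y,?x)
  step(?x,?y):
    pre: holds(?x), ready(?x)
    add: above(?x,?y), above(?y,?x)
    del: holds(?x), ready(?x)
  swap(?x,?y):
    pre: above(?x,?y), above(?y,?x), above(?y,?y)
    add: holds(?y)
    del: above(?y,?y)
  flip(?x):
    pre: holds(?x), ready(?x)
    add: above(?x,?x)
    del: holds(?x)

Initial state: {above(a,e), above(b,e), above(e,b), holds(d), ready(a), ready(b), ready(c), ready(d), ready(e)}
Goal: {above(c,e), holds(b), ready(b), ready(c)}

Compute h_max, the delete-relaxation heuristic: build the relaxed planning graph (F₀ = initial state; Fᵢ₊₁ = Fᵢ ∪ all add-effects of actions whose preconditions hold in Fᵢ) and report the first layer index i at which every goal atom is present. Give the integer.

F0 = init (9 atoms)
F1 = F0 ∪ {above(a,d), above(b,d), above(c,d), above(d,a), above(d,b), above(d,c), above(d,d), above(d,e), above(e,d), holds(b), holds(e)}  (20 atoms)
F2 = F1 ∪ {above(a,b), above(b,a), above(b,b), above(b,c), above(c,b), above(c,e), above(e,a), above(e,c), above(e,e), holds(a), holds(c)}  (31 atoms)
goal ⊆ F2  ⇒  h_max = 2

2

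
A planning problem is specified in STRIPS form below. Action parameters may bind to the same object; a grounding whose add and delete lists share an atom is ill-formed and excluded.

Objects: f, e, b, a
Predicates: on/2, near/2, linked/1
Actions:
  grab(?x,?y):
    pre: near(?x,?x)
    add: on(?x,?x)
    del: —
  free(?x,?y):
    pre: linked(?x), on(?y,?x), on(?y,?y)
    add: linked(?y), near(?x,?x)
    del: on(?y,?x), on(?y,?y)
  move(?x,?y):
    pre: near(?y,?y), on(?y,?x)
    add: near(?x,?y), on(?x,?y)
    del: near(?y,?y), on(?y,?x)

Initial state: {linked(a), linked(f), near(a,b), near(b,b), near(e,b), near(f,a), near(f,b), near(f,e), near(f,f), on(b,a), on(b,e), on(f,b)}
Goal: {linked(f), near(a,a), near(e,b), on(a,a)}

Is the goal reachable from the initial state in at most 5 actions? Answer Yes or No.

Yes

1. grab(b,f)  →  {linked(a), linked(f), near(a,b), near(b,b), near(e,b), near(f,a), near(f,b), near(f,e), near(f,f), on(b,a), on(b,b), on(b,e), on(f,b)}
2. free(a,b)  →  {linked(a), linked(b), linked(f), near(a,a), near(a,b), near(b,b), near(e,b), near(f,a), near(f,b), near(f,e), near(f,f), on(b,e), on(f,b)}
3. grab(a,f)  →  {linked(a), linked(b), linked(f), near(a,a), near(a,b), near(b,b), near(e,b), near(f,a), near(f,b), near(f,e), near(f,f), on(a,a), on(b,e), on(f,b)}
optimal plan length = 3; 3 ≤ 5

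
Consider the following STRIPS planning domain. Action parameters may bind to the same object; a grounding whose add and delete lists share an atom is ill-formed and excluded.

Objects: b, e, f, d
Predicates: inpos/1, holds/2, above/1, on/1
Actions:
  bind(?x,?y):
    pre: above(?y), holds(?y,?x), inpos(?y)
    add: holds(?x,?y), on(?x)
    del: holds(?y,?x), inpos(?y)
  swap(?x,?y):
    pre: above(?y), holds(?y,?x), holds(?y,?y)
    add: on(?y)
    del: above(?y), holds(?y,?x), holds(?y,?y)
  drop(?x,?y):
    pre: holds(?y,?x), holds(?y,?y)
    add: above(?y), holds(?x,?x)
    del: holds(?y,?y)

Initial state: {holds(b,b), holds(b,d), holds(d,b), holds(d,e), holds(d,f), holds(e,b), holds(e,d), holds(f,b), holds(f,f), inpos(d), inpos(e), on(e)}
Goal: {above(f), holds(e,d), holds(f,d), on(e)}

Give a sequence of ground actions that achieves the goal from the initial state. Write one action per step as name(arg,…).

1. drop(b,f)  →  {above(f), holds(b,b), holds(b,d), holds(d,b), holds(d,e), holds(d,f), holds(e,b), holds(e,d), holds(f,b), inpos(d), inpos(e), on(e)}
2. drop(d,b)  →  {above(b), above(f), holds(b,d), holds(d,b), holds(d,d), holds(d,e), holds(d,f), holds(e,b), holds(e,d), holds(f,b), inpos(d), inpos(e), on(e)}
3. drop(b,d)  →  {above(b), above(d), above(f), holds(b,b), holds(b,d), holds(d,b), holds(d,e), holds(d,f), holds(e,b), holds(e,d), holds(f,b), inpos(d), inpos(e), on(e)}
4. bind(f,d)  →  {above(b), above(d), above(f), holds(b,b), holds(b,d), holds(d,b), holds(d,e), holds(e,b), holds(e,d), holds(f,b), holds(f,d), inpos(e), on(e), on(f)}

drop(b,f); drop(d,b); drop(b,d); bind(f,d)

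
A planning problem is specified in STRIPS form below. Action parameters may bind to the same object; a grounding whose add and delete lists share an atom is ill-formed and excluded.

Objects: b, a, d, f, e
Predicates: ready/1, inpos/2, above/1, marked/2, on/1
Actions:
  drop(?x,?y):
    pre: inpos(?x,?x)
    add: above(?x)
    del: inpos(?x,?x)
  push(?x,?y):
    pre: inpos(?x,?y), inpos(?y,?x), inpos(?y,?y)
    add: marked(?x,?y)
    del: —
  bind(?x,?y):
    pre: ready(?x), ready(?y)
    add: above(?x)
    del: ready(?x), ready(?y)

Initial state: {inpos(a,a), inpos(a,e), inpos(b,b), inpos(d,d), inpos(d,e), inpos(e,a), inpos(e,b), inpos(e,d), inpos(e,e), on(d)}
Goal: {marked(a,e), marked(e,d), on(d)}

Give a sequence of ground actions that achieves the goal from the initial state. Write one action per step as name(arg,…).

1. push(a,e)  →  {inpos(a,a), inpos(a,e), inpos(b,b), inpos(d,d), inpos(d,e), inpos(e,a), inpos(e,b), inpos(e,d), inpos(e,e), marked(a,e), on(d)}
2. push(e,d)  →  {inpos(a,a), inpos(a,e), inpos(b,b), inpos(d,d), inpos(d,e), inpos(e,a), inpos(e,b), inpos(e,d), inpos(e,e), marked(a,e), marked(e,d), on(d)}

push(a,e); push(e,d)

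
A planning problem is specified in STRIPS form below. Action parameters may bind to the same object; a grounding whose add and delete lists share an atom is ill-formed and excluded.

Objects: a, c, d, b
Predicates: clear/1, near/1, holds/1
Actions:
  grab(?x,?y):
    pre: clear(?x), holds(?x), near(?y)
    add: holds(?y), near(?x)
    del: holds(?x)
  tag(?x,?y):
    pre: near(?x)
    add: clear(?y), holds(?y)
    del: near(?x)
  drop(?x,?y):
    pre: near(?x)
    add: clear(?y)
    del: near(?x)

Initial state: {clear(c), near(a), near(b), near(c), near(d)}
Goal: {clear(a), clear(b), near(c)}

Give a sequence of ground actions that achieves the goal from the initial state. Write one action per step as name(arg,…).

1. tag(a,a)  →  {clear(a), clear(c), holds(a), near(b), near(c), near(d)}
2. tag(d,b)  →  {clear(a), clear(b), clear(c), holds(a), holds(b), near(b), near(c)}

tag(a,a); tag(d,b)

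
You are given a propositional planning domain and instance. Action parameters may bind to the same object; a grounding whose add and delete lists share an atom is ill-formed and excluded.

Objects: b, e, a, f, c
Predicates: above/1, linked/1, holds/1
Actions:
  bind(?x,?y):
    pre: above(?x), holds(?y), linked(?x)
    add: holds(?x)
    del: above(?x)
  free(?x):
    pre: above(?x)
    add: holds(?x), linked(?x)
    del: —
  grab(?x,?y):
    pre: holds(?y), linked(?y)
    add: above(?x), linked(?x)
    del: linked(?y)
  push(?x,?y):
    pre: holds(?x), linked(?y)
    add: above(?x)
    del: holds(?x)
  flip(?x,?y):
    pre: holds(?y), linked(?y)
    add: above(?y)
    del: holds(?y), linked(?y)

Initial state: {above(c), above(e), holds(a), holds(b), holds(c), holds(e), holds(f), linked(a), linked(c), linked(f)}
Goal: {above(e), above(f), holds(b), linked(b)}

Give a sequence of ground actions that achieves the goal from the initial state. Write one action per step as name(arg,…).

1. grab(b,a)  →  {above(b), above(c), above(e), holds(a), holds(b), holds(c), holds(e), holds(f), linked(b), linked(c), linked(f)}
2. grab(f,c)  →  {above(b), above(c), above(e), above(f), holds(a), holds(b), holds(c), holds(e), holds(f), linked(b), linked(f)}

grab(b,a); grab(f,c)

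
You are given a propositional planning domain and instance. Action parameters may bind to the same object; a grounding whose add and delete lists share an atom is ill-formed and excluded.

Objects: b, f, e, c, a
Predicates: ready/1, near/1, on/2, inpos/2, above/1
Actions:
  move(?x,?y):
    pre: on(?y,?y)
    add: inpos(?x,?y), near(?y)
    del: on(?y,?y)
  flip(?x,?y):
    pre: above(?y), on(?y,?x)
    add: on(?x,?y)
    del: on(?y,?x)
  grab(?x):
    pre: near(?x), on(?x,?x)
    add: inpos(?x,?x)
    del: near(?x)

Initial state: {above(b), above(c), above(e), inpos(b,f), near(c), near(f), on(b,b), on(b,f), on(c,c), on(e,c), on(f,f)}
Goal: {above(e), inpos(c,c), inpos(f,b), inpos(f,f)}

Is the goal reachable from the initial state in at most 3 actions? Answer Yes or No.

1. move(f,b)  →  {above(b), above(c), above(e), inpos(b,f), inpos(f,b), near(b), near(c), near(f), on(b,f), on(c,c), on(e,c), on(f,f)}
2. move(f,f)  →  {above(b), above(c), above(e), inpos(b,f), inpos(f,b), inpos(f,f), near(b), near(c), near(f), on(b,f), on(c,c), on(e,c)}
3. move(c,c)  →  {above(b), above(c), above(e), inpos(b,f), inpos(c,c), inpos(f,b), inpos(f,f), near(b), near(c), near(f), on(b,f), on(e,c)}
optimal plan length = 3; 3 ≤ 3

Yes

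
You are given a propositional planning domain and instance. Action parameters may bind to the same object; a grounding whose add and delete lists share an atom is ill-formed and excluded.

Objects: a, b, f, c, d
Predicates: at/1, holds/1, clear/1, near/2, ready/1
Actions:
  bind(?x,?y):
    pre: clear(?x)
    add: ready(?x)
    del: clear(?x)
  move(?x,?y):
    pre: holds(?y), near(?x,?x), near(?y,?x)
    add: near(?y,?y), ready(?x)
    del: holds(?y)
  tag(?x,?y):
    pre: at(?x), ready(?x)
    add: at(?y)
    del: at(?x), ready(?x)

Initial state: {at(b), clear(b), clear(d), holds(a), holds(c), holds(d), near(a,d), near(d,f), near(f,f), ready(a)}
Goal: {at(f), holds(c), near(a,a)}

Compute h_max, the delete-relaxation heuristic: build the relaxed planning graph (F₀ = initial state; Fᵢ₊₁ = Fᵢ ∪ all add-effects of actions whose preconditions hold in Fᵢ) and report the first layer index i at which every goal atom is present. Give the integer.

F0 = init (10 atoms)
F1 = F0 ∪ {near(d,d), ready(b), ready(d), ready(f)}  (14 atoms)
F2 = F1 ∪ {at(a), at(c), at(d), at(f), near(a,a)}  (19 atoms)
goal ⊆ F2  ⇒  h_max = 2

2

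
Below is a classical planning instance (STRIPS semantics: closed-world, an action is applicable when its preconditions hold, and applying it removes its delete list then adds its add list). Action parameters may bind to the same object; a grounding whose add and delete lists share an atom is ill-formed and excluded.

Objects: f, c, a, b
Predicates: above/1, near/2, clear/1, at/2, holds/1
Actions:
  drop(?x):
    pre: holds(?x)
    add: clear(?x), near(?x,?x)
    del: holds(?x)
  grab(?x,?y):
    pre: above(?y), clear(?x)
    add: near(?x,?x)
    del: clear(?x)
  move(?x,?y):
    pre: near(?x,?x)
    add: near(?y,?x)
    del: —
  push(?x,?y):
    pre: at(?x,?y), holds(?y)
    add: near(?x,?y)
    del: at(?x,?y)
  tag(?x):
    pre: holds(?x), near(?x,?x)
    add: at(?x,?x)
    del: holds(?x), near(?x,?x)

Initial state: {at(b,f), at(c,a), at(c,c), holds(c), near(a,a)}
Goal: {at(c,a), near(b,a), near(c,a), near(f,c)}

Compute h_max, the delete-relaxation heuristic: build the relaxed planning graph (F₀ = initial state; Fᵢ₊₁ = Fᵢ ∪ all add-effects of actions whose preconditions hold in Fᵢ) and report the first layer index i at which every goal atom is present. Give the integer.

2

F0 = init (5 atoms)
F1 = F0 ∪ {clear(c), near(b,a), near(c,a), near(c,c), near(f,a)}  (10 atoms)
F2 = F1 ∪ {near(a,c), near(b,c), near(f,c)}  (13 atoms)
goal ⊆ F2  ⇒  h_max = 2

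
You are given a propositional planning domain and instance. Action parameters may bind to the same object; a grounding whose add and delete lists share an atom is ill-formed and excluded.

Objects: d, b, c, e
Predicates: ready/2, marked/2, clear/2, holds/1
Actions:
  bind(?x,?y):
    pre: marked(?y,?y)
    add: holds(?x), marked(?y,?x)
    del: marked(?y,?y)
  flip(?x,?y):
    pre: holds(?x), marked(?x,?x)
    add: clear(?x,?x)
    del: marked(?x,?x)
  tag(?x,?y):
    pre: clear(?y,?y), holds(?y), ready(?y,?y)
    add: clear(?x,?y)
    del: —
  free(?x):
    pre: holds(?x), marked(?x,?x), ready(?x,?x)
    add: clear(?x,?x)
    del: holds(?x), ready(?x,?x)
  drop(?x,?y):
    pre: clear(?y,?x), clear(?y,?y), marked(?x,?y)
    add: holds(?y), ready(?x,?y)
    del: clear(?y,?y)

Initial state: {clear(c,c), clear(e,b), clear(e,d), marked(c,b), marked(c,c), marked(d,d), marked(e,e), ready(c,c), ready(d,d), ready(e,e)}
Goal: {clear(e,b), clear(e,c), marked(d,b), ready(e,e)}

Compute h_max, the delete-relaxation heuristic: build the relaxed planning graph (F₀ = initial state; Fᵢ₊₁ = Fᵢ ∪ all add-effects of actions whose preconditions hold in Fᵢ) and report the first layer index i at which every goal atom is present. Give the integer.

2

F0 = init (10 atoms)
F1 = F0 ∪ {holds(b), holds(c), holds(d), holds(e), marked(c,d), marked(c,e), marked(d,b), marked(d,c), marked(d,e), marked(e,b), marked(e,c), marked(e,d)}  (22 atoms)
F2 = F1 ∪ {clear(b,c), clear(d,c), clear(d,d), clear(e,c), clear(e,e)}  (27 atoms)
goal ⊆ F2  ⇒  h_max = 2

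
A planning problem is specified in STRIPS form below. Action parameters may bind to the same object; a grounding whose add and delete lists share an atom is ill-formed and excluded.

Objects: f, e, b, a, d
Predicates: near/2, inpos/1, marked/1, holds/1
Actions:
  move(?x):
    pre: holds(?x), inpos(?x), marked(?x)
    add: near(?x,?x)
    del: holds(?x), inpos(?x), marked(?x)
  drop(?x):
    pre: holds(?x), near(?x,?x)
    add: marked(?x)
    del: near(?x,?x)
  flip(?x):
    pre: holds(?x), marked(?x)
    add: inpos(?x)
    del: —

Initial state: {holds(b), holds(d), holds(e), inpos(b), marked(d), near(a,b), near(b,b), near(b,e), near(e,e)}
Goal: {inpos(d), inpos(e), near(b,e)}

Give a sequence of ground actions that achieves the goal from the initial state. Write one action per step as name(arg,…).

drop(e); flip(e); flip(d)

1. drop(e)  →  {holds(b), holds(d), holds(e), inpos(b), marked(d), marked(e), near(a,b), near(b,b), near(b,e)}
2. flip(e)  →  {holds(b), holds(d), holds(e), inpos(b), inpos(e), marked(d), marked(e), near(a,b), near(b,b), near(b,e)}
3. flip(d)  →  {holds(b), holds(d), holds(e), inpos(b), inpos(d), inpos(e), marked(d), marked(e), near(a,b), near(b,b), near(b,e)}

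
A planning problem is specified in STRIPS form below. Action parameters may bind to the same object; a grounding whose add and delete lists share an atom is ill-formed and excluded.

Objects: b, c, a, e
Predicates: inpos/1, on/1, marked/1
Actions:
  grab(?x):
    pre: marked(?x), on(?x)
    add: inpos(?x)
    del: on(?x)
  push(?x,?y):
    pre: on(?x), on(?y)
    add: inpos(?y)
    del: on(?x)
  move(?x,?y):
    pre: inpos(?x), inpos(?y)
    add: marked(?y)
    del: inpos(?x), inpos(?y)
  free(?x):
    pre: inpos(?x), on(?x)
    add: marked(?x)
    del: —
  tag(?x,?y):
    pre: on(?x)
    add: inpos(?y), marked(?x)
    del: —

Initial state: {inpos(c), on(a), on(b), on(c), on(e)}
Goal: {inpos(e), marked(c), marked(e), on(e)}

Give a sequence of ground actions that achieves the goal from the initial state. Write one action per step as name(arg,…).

1. move(c,c)  →  {marked(c), on(a), on(b), on(c), on(e)}
2. tag(e,e)  →  {inpos(e), marked(c), marked(e), on(a), on(b), on(c), on(e)}

move(c,c); tag(e,e)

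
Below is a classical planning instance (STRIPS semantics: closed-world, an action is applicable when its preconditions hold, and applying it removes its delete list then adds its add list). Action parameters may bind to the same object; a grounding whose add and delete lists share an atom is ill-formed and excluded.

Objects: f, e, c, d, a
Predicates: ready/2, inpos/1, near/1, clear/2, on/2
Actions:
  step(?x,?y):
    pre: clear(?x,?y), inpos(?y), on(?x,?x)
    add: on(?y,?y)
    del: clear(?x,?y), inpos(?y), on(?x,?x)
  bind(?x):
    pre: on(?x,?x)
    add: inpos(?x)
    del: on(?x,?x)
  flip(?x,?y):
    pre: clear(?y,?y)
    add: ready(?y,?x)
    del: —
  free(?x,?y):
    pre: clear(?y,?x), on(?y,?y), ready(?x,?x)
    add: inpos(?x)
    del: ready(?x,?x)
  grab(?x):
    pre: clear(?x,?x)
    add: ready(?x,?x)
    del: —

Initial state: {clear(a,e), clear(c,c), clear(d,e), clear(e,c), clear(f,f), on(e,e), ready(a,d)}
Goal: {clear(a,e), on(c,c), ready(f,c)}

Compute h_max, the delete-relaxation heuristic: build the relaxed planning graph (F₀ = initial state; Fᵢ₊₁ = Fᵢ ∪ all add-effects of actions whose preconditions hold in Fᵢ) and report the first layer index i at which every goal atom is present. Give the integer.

F0 = init (7 atoms)
F1 = F0 ∪ {inpos(e), ready(c,a), ready(c,c), ready(c,d), ready(c,e), ready(c,f), ready(f,a), ready(f,c), ready(f,d), ready(f,e), ready(f,f)}  (18 atoms)
F2 = F1 ∪ {inpos(c)}  (19 atoms)
F3 = F2 ∪ {on(c,c)}  (20 atoms)
goal ⊆ F3  ⇒  h_max = 3

3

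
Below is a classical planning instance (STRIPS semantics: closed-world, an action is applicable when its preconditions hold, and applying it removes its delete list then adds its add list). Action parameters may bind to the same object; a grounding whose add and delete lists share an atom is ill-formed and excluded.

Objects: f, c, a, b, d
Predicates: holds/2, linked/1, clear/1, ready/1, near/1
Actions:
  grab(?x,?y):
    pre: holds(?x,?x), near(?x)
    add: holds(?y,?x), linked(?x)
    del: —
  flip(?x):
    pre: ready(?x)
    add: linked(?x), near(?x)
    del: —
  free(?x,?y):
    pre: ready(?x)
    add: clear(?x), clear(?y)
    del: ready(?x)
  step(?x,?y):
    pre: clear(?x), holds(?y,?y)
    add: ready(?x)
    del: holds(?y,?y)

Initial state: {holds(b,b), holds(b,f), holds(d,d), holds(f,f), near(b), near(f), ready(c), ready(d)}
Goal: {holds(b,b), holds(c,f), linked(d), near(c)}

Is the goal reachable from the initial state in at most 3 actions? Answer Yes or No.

1. grab(f,c)  →  {holds(b,b), holds(b,f), holds(c,f), holds(d,d), holds(f,f), linked(f), near(b), near(f), ready(c), ready(d)}
2. flip(c)  →  {holds(b,b), holds(b,f), holds(c,f), holds(d,d), holds(f,f), linked(c), linked(f), near(b), near(c), near(f), ready(c), ready(d)}
3. flip(d)  →  {holds(b,b), holds(b,f), holds(c,f), holds(d,d), holds(f,f), linked(c), linked(d), linked(f), near(b), near(c), near(d), near(f), ready(c), ready(d)}
optimal plan length = 3; 3 ≤ 3

Yes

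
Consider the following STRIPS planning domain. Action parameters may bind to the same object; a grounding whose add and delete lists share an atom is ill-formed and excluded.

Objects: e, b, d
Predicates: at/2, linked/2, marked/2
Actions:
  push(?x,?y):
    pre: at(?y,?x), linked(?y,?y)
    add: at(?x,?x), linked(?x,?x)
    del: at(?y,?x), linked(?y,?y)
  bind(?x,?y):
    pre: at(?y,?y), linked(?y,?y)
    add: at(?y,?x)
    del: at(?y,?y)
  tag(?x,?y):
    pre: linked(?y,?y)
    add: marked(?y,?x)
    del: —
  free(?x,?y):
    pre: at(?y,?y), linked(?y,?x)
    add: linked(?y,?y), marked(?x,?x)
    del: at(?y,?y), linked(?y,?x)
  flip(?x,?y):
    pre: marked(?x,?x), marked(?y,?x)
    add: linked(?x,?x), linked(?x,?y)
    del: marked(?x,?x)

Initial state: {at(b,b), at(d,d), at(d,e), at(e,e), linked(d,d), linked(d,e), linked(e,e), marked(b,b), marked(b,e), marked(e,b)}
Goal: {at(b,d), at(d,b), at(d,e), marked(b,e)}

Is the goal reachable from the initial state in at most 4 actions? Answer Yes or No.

1. bind(b,d)  →  {at(b,b), at(d,b), at(d,e), at(e,e), linked(d,d), linked(d,e), linked(e,e), marked(b,b), marked(b,e), marked(e,b)}
2. flip(b,e)  →  {at(b,b), at(d,b), at(d,e), at(e,e), linked(b,b), linked(b,e), linked(d,d), linked(d,e), linked(e,e), marked(b,e), marked(e,b)}
3. bind(d,b)  →  {at(b,d), at(d,b), at(d,e), at(e,e), linked(b,b), linked(b,e), linked(d,d), linked(d,e), linked(e,e), marked(b,e), marked(e,b)}
optimal plan length = 3; 3 ≤ 4

Yes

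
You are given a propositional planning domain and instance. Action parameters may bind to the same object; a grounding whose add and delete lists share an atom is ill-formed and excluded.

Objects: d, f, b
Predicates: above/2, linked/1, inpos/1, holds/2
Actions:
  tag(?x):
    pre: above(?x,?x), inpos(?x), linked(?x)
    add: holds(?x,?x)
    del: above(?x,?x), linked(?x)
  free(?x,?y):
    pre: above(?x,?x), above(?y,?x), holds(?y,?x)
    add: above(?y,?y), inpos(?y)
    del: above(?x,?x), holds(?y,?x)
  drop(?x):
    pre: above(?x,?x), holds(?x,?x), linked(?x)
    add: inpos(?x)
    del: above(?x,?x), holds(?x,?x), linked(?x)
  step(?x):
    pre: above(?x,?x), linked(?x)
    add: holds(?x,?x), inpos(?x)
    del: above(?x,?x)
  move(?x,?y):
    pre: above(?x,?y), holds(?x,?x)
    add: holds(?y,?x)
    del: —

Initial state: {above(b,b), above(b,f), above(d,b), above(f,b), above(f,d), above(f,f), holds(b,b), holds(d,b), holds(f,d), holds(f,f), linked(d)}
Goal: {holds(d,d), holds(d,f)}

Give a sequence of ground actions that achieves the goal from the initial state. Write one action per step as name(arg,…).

1. free(b,d)  →  {above(b,f), above(d,b), above(d,d), above(f,b), above(f,d), above(f,f), holds(b,b), holds(f,d), holds(f,f), inpos(d), linked(d)}
2. tag(d)  →  {above(b,f), above(d,b), above(f,b), above(f,d), above(f,f), holds(b,b), holds(d,d), holds(f,d), holds(f,f), inpos(d)}
3. move(f,d)  →  {above(b,f), above(d,b), above(f,b), above(f,d), above(f,f), holds(b,b), holds(d,d), holds(d,f), holds(f,d), holds(f,f), inpos(d)}

free(b,d); tag(d); move(f,d)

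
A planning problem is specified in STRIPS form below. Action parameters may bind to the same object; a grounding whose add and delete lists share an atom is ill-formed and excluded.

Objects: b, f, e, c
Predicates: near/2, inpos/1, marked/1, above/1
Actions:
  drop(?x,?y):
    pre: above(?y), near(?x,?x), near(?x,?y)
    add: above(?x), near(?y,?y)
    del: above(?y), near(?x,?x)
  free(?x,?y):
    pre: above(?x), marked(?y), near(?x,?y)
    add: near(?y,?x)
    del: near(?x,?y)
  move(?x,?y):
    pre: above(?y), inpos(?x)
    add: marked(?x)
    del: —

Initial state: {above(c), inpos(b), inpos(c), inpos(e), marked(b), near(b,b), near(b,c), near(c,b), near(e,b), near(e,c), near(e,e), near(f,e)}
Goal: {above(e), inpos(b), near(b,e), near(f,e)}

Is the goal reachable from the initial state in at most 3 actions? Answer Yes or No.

1. drop(e,c)  →  {above(e), inpos(b), inpos(c), inpos(e), marked(b), near(b,b), near(b,c), near(c,b), near(c,c), near(e,b), near(e,c), near(f,e)}
2. free(e,b)  →  {above(e), inpos(b), inpos(c), inpos(e), marked(b), near(b,b), near(b,c), near(b,e), near(c,b), near(c,c), near(e,c), near(f,e)}
optimal plan length = 2; 2 ≤ 3

Yes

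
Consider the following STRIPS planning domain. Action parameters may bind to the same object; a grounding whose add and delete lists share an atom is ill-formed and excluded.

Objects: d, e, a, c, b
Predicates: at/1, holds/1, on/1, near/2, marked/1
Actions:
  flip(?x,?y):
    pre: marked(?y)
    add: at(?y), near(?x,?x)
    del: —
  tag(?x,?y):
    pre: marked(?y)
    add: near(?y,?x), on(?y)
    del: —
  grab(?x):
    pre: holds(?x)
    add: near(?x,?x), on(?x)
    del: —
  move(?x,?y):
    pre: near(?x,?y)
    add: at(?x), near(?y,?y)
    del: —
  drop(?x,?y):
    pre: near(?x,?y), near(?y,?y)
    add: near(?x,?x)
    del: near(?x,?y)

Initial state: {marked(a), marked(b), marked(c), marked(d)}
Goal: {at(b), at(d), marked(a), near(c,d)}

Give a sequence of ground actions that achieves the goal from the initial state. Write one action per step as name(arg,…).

flip(d,d); flip(d,b); tag(d,c)

1. flip(d,d)  →  {at(d), marked(a), marked(b), marked(c), marked(d), near(d,d)}
2. flip(d,b)  →  {at(b), at(d), marked(a), marked(b), marked(c), marked(d), near(d,d)}
3. tag(d,c)  →  {at(b), at(d), marked(a), marked(b), marked(c), marked(d), near(c,d), near(d,d), on(c)}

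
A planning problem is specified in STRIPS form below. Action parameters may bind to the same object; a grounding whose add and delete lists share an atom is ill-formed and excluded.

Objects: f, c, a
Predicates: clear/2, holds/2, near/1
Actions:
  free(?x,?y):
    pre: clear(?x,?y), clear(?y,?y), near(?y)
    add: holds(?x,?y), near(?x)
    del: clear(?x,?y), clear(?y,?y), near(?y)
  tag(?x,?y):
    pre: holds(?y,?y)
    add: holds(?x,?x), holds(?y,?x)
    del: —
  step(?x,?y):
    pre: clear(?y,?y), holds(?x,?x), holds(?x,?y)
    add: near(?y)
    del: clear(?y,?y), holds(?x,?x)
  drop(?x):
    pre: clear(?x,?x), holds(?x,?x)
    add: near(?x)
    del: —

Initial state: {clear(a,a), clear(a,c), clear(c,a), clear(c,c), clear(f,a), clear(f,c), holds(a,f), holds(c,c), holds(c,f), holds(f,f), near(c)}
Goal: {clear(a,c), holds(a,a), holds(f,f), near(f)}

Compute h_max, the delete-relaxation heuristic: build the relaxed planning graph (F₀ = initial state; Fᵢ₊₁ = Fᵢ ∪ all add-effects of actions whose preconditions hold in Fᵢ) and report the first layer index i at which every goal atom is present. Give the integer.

1

F0 = init (11 atoms)
F1 = F0 ∪ {holds(a,a), holds(a,c), holds(c,a), holds(f,a), holds(f,c), near(a), near(f)}  (18 atoms)
goal ⊆ F1  ⇒  h_max = 1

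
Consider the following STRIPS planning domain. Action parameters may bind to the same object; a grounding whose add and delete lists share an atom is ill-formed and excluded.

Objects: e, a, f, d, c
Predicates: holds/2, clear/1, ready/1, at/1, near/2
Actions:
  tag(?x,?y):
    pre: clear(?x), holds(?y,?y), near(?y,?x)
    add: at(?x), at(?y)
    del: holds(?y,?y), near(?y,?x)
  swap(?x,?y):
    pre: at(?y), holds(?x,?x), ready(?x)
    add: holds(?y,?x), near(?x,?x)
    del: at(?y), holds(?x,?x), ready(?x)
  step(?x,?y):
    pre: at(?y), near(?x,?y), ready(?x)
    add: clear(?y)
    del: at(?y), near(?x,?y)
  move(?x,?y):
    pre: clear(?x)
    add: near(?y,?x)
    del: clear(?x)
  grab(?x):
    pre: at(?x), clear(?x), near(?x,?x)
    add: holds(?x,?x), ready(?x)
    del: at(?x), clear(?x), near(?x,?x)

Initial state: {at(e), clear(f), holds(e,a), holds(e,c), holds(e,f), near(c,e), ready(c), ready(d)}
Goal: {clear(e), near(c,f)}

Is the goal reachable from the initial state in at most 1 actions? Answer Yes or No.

1. step(c,e)  →  {clear(e), clear(f), holds(e,a), holds(e,c), holds(e,f), ready(c), ready(d)}
2. move(f,c)  →  {clear(e), holds(e,a), holds(e,c), holds(e,f), near(c,f), ready(c), ready(d)}
optimal plan length = 2; 2 > 1

No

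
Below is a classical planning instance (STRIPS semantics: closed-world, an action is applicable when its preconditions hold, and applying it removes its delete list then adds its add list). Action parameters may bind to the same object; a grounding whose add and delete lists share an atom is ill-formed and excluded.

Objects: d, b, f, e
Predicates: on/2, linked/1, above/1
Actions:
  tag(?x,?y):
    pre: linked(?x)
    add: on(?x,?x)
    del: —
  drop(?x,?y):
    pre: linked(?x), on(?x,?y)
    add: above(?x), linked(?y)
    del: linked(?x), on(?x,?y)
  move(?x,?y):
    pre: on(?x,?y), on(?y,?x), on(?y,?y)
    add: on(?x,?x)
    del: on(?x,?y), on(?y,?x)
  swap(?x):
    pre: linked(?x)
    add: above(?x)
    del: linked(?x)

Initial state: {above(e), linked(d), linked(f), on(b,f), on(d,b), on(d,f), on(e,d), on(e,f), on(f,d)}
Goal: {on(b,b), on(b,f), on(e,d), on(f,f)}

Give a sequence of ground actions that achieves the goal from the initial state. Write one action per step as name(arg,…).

1. tag(f,d)  →  {above(e), linked(d), linked(f), on(b,f), on(d,b), on(d,f), on(e,d), on(e,f), on(f,d), on(f,f)}
2. drop(d,b)  →  {above(d), above(e), linked(b), linked(f), on(b,f), on(d,f), on(e,d), on(e,f), on(f,d), on(f,f)}
3. tag(b,d)  →  {above(d), above(e), linked(b), linked(f), on(b,b), on(b,f), on(d,f), on(e,d), on(e,f), on(f,d), on(f,f)}

tag(f,d); drop(d,b); tag(b,d)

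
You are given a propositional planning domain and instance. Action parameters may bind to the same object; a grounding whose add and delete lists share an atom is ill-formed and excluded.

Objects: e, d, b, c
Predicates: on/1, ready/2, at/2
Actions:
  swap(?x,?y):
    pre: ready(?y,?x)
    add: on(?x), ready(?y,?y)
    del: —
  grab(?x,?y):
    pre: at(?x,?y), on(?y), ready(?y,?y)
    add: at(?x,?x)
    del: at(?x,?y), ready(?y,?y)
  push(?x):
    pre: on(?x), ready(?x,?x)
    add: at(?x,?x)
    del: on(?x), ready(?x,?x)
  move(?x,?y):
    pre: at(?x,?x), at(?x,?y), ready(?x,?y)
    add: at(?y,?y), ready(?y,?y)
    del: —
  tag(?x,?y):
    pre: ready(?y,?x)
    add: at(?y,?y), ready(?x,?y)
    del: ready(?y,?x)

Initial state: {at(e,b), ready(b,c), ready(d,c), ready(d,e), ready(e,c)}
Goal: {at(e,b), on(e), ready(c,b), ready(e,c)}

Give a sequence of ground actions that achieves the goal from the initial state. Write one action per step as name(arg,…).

1. swap(e,d)  →  {at(e,b), on(e), ready(b,c), ready(d,c), ready(d,d), ready(d,e), ready(e,c)}
2. tag(c,b)  →  {at(b,b), at(e,b), on(e), ready(c,b), ready(d,c), ready(d,d), ready(d,e), ready(e,c)}

swap(e,d); tag(c,b)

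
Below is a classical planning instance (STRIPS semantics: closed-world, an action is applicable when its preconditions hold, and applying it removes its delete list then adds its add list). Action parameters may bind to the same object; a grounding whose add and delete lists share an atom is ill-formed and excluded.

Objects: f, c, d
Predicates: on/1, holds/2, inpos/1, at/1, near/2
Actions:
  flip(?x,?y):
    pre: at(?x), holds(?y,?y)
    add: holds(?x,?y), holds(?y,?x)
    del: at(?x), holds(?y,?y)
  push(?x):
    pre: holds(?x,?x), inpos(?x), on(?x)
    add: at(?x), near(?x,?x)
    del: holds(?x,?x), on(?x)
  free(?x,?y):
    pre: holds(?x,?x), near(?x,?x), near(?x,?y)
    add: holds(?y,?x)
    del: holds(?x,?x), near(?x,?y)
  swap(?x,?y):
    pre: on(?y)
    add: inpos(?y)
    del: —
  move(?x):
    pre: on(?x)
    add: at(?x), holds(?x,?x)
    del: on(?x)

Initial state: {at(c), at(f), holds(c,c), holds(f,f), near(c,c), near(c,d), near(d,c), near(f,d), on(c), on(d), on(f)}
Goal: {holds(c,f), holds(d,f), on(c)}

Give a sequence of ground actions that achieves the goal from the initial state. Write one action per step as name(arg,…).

1. flip(f,c)  →  {at(c), holds(c,f), holds(f,c), holds(f,f), near(c,c), near(c,d), near(d,c), near(f,d), on(c), on(d), on(f)}
2. move(d)  →  {at(c), at(d), holds(c,f), holds(d,d), holds(f,c), holds(f,f), near(c,c), near(c,d), near(d,c), near(f,d), on(c), on(f)}
3. flip(d,f)  →  {at(c), holds(c,f), holds(d,d), holds(d,f), holds(f,c), holds(f,d), near(c,c), near(c,d), near(d,c), near(f,d), on(c), on(f)}

flip(f,c); move(d); flip(d,f)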